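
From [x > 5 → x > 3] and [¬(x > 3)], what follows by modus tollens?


Modus tollens: from (P → Q) and ¬Q, infer ¬P.
Q = 'x > 3' is denied; since P → Q, P must also fail.

Not (x > 5).


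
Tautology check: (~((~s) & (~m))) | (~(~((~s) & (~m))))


Build the truth table over {m, s}:
m | s | φ
---------
False | False | True
True | False | True
False | True | True
True | True | True
Every row evaluates to true.

Yes, it is a tautology.


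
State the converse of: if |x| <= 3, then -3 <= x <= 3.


The converse of (P → Q) is (Q → P). It is not in general equivalent to the original.
Here P = '|x| <= 3' and Q = '-3 <= x <= 3'.

If -3 <= x <= 3, then |x| <= 3.


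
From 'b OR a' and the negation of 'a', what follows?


Disjunctive syllogism: from (P ∨ Q) and ¬P, infer Q.
One disjunct, 'a', is ruled out; the other must hold.

b


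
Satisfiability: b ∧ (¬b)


Check all 2 assignments over {b}:
b | φ
-----
F | F
T | F
No assignment makes the formula true.

Unsatisfiable.


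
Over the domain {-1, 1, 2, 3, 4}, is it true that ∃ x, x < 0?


Evaluate the predicate on each element: -1:T, 1:F, 2:F, 3:F, 4:F.
Witness x = -1 satisfies the predicate.

T


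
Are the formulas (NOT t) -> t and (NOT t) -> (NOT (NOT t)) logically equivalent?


Compare truth tables:
t | φ | ψ
---------
F | F | F
T | T | T
The columns φ and ψ agree on every row.

Yes, they are logically equivalent.


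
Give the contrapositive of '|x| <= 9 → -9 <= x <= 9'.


The contrapositive of (P → Q) is (¬Q → ¬P); it is logically equivalent to the original.
Here P = '|x| <= 9' and Q = '-9 <= x <= 9'.

If not (-9 <= x <= 9), then not (|x| <= 9).


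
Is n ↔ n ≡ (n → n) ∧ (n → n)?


Compare truth tables:
n | φ | ψ
---------
F | T | T
T | T | T
The columns φ and ψ agree on every row.

Yes, they are logically equivalent.


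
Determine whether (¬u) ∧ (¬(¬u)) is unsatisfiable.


Truth table over {u}:
u | φ
-----
F | F
T | F
Every row is false.

Yes, it is a contradiction.


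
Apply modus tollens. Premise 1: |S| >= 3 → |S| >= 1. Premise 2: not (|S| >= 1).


Modus tollens: from (P → Q) and ¬Q, infer ¬P.
Q = '|S| >= 1' is denied; since P → Q, P must also fail.

Not (|S| >= 3).


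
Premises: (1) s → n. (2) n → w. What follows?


Hypothetical syllogism: from (P → Q) and (Q → R), infer (P → R).
Chain the two implications through the shared middle term 'n'.

s → w


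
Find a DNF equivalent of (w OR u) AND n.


Step 1: Distribute ∧ over ∨: (w ∨ u) ∧ n = (w ∧ n) ∨ (u ∧ n).

(w AND n) OR (u AND n)


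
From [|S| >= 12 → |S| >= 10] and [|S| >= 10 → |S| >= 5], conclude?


Hypothetical syllogism: from (P → Q) and (Q → R), infer (P → R).
Chain the two implications through the shared middle term '|S| >= 10'.

|S| >= 12 → |S| >= 5


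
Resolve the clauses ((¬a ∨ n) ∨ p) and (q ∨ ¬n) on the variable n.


The clauses contain complementary literals n and ¬n.
Resolution eliminates this pair and disjoins the remaining literals (merging duplicates).

((p ∨ ¬a) ∨ q)


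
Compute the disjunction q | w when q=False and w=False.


Disjunction is false only when both operands are false.
Substitute: q=False, w=False.
False | False evaluates to False.

False


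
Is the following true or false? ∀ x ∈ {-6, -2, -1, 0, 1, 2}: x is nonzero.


Evaluate the predicate on each element: -6:T, -2:T, -1:T, 0:F, 1:T, 2:T.
Counterexample x = 0 fails the predicate.

F


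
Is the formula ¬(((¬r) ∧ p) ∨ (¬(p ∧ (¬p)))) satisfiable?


Check all 4 assignments over {p, r}:
p | r | φ
---------
F | F | F
T | F | F
F | T | F
T | T | F
No assignment makes the formula true.

Unsatisfiable.


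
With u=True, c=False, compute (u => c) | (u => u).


Substitute u=True, c=False:
u => c = True => False = False
u => u = True => True = True
(u => c) | (u => u) = False | True = True

True


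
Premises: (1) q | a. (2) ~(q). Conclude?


Disjunctive syllogism: from (P ∨ Q) and ¬P, infer Q.
One disjunct, 'q', is ruled out; the other must hold.

a


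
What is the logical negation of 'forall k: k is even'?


¬(forall x: φ) = exists x: ¬φ, and ¬(exists x: φ) = forall x: ¬φ.
Apply to the universal statement.

exists k: ~(k is even)


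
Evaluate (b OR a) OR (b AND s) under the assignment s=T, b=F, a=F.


Substitute s=T, b=F, a=F:
b OR a = F OR F = F
b AND s = F AND T = F
(b OR a) OR (b AND s) = F OR F = F

F


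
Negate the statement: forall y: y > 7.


¬(forall x: φ) = exists x: ¬φ, and ¬(exists x: φ) = forall x: ¬φ.
Apply to the universal statement.

exists y: ~(y > 7)


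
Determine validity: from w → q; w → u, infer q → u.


This is (no valid rule). There exist truth assignments where the premises are all true but the conclusion is false.

Invalid.


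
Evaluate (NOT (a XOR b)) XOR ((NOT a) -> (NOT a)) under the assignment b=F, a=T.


Substitute b=F, a=T:
a XOR b = T XOR F = T
NOT (a XOR b) = F
NOT a = F
NOT a = F
(NOT a) -> (NOT a) = F -> F = T
(NOT (a XOR b)) XOR ((NOT a) -> (NOT a)) = F XOR T = T

T


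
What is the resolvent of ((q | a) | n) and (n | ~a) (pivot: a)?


The clauses contain complementary literals a and ~a.
Resolution eliminates this pair and disjoins the remaining literals (merging duplicates).

(n | q)


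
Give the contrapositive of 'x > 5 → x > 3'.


The contrapositive of (P → Q) is (¬Q → ¬P); it is logically equivalent to the original.
Here P = 'x > 5' and Q = 'x > 3'.

If not (x > 3), then not (x > 5).


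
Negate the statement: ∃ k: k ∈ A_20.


¬(∀ x: φ) = ∃ x: ¬φ, and ¬(∃ x: φ) = ∀ x: ¬φ.
Apply to the existential statement.

∀ k: ¬(k ∈ A_20)


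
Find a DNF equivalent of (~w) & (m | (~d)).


Step 1: Distribute ∧ over ∨: (¬w) ∧ (m ∨ (¬d)) = ((¬w) ∧ m) ∨ ((¬w) ∧ (¬d)).

((~w) & m) | ((~w) & (~d))


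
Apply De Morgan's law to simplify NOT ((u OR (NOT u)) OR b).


De Morgan: the negation of a disjunction is the conjunction of the negations.
Distribute NOT across OR, flipping it to AND, and negate each literal.

((NOT u) AND u) AND (NOT b)


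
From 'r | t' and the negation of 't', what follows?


Disjunctive syllogism: from (P ∨ Q) and ¬P, infer Q.
One disjunct, 't', is ruled out; the other must hold.

r


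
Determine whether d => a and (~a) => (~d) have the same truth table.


Compare truth tables:
a | d | φ | ψ
-------------
False | False | True | True
True | False | True | True
False | True | False | False
True | True | True | True
The columns φ and ψ agree on every row.

Yes, they are logically equivalent.


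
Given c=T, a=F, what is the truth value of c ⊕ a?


Exclusive or is true when exactly one operand is true.
Substitute: c=T, a=F.
T ⊕ F evaluates to T.

T


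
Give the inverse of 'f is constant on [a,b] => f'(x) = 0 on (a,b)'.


The inverse of (P → Q) is (¬P → ¬Q). It is equivalent to the converse, not to the original.
Here P = 'f is constant on [a,b]' and Q = 'f'(x) = 0 on (a,b)'.

If not (f is constant on [a,b]), then not (f'(x) = 0 on (a,b)).


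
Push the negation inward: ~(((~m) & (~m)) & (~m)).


De Morgan: the negation of a conjunction is the disjunction of the negations.
Distribute ~ across &, flipping it to |, and negate each literal.

(m | m) | m


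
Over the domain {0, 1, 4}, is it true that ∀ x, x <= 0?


Evaluate the predicate on each element: 0:T, 1:F, 4:F.
Counterexample x = 1 fails the predicate.

F


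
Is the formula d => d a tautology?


Build the truth table over {d}:
d | φ
-----
False | True
True | True
Every row evaluates to true.

Yes, it is a tautology.


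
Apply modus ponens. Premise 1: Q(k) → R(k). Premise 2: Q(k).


Modus ponens: from (P → Q) and P, infer Q.
P = 'Q(k)' is asserted, and P → Q holds, so Q follows.

R(k).


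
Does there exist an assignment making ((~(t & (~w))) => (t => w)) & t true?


Search for a satisfying assignment over {t, w}.
Try t=True, w=False: the formula evaluates to True.
A satisfying assignment exists.

Satisfiable.


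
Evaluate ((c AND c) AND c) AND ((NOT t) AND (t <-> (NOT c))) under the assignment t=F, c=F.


Substitute t=F, c=F:
c AND c = F AND F = F
(c AND c) AND c = F AND F = F
NOT t = T
NOT c = T
t <-> (NOT c) = F <-> T = F
(NOT t) AND (t <-> (NOT c)) = T AND F = F
((c AND c) AND c) AND ((NOT t) AND (t <-> (NOT c))) = F AND F = F

F


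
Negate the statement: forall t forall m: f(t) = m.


Negation flips each quantifier (∀↔∃) and negates the inner predicate.
¬(forall t forall m: φ) = exists t exists m: ¬φ.

exists t exists m: ~(f(t) = m)


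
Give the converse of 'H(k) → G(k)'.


The converse of (P → Q) is (Q → P). It is not in general equivalent to the original.
Here P = 'H(k)' and Q = 'G(k)'.

If G(k), then H(k).


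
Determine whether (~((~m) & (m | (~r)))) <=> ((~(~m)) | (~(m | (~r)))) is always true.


Build the truth table over {m, r}:
m | r | φ
---------
False | False | True
True | False | True
False | True | True
True | True | True
Every row evaluates to true.

Yes, it is a tautology.


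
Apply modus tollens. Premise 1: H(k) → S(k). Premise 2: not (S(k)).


Modus tollens: from (P → Q) and ¬Q, infer ¬P.
Q = 'S(k)' is denied; since P → Q, P must also fail.

Not (H(k)).


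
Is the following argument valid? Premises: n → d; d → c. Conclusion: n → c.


This matches the form of hypothetical syllogism: the conclusion follows in every model of the premises.

Valid.


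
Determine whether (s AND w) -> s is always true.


Build the truth table over {s, w}:
s | w | φ
---------
F | F | T
T | F | T
F | T | T
T | T | T
Every row evaluates to true.

Yes, it is a tautology.


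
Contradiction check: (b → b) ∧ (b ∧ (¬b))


Truth table over {b}:
b | φ
-----
F | F
T | F
Every row is false.

Yes, it is a contradiction.


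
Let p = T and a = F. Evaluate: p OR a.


Disjunction is false only when both operands are false.
Substitute: p=T, a=F.
T OR F evaluates to T.

T


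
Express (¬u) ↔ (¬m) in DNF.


Step 1: (¬u) ↔ (¬m) is true exactly when both agree: ((¬u) ∧ (¬m)) ∨ (¬(¬u) ∧ ¬(¬m)).
Step 2: Eliminate any double negations (¬¬X = X).

((¬u) ∧ (¬m)) ∨ (u ∧ m)


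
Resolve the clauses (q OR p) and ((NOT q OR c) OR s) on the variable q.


The clauses contain complementary literals q and NOTq.
Resolution eliminates this pair and disjoins the remaining literals (merging duplicates).

((p OR c) OR s)


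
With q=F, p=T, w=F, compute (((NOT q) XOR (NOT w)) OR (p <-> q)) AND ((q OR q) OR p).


Substitute q=F, p=T, w=F:
NOT q = T
NOT w = T
(NOT q) XOR (NOT w) = T XOR T = F
p <-> q = T <-> F = F
((NOT q) XOR (NOT w)) OR (p <-> q) = F OR F = F
q OR q = F OR F = F
(q OR q) OR p = F OR T = T
(((NOT q) XOR (NOT w)) OR (p <-> q)) AND ((q OR q) OR p) = F AND T = F

F


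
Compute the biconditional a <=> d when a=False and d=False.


Biconditional is true when both operands have the same truth value.
Substitute: a=False, d=False.
False <=> False evaluates to True.

True


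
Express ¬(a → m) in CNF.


Step 1: Rewrite a → m as ¬a ∨ m.
Step 2: Negate: ¬(¬a ∨ m) = a ∧ ¬m (De Morgan + double negation).

a ∧ (¬m)


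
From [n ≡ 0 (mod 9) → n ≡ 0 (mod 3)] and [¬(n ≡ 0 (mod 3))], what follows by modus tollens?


Modus tollens: from (P → Q) and ¬Q, infer ¬P.
Q = 'n ≡ 0 (mod 3)' is denied; since P → Q, P must also fail.

Not (n ≡ 0 (mod 9)).


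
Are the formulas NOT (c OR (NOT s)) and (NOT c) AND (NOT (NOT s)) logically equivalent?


Compare truth tables:
c | s | φ | ψ
-------------
F | F | F | F
T | F | F | F
F | T | T | T
T | T | F | F
The columns φ and ψ agree on every row.

Yes, they are logically equivalent.


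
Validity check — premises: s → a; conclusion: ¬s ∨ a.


This matches the form of material implication: the conclusion follows in every model of the premises.

Valid.


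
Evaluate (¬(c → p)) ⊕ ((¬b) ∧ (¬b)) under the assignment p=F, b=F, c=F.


Substitute p=F, b=F, c=F:
c → p = F → F = T
¬(c → p) = F
¬b = T
¬b = T
(¬b) ∧ (¬b) = T ∧ T = T
(¬(c → p)) ⊕ ((¬b) ∧ (¬b)) = F ⊕ T = T

T


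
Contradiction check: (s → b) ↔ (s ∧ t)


Truth table over {b, s, t}:
b | s | t | φ
-------------
F | F | F | F
T | F | F | F
F | T | F | T
T | T | F | F
F | F | T | F
T | F | T | F
F | T | T | F
T | T | T | T
Satisfying assignment at row 3: b=F, s=T, t=F gives T.

No, it is not a contradiction.


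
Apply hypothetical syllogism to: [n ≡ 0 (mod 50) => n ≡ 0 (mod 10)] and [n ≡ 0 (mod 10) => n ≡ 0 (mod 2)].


Hypothetical syllogism: from (P → Q) and (Q → R), infer (P → R).
Chain the two implications through the shared middle term 'n ≡ 0 (mod 10)'.

n ≡ 0 (mod 50) => n ≡ 0 (mod 2)


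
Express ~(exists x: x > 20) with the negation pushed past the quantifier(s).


¬(forall x: φ) = exists x: ¬φ, and ¬(exists x: φ) = forall x: ¬φ.
Apply to the existential statement.

forall x: ~(x > 20)


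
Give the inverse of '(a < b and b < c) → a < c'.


The inverse of (P → Q) is (¬P → ¬Q). It is equivalent to the converse, not to the original.
Here P = '(a < b and b < c)' and Q = 'a < c'.

If not ((a < b and b < c)), then not (a < c).


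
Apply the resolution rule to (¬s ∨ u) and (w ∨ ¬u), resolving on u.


The clauses contain complementary literals u and ¬u.
Resolution eliminates this pair and disjoins the remaining literals (merging duplicates).

(¬s ∨ w)


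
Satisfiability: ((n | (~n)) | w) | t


Search for a satisfying assignment over {n, t, w}.
Try n=False, t=False, w=False: the formula evaluates to True.
A satisfying assignment exists.

Satisfiable.


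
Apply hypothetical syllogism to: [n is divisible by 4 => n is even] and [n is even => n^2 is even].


Hypothetical syllogism: from (P → Q) and (Q → R), infer (P → R).
Chain the two implications through the shared middle term 'n is even'.

n is divisible by 4 => n^2 is even


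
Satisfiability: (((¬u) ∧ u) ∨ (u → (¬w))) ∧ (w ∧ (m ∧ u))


Check all 8 assignments over {m, u, w}:
m | u | w | φ
-------------
F | F | F | F
T | F | F | F
F | T | F | F
T | T | F | F
F | F | T | F
T | F | T | F
F | T | T | F
T | T | T | F
No assignment makes the formula true.

Unsatisfiable.


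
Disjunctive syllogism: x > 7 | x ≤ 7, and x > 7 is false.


Disjunctive syllogism: from (P ∨ Q) and ¬P, infer Q.
One disjunct, 'x > 7', is ruled out; the other must hold.

x ≤ 7


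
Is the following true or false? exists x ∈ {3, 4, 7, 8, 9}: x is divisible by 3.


Evaluate the predicate on each element: 3:True, 4:False, 7:False, 8:False, 9:True.
Witness x = 3 satisfies the predicate.

True


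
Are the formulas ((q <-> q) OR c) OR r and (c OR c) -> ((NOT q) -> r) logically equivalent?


Compare truth tables:
c | q | r | φ | ψ
-----------------
F | F | F | T | T
T | F | F | T | F
F | T | F | T | T
T | T | F | T | T
F | F | T | T | T
T | F | T | T | T
F | T | T | T | T
T | T | T | T | T
They differ at row 2 (c=T, q=F, r=F): φ=T but ψ=F.

No, they are not logically equivalent.


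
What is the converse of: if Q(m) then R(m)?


The converse of (P → Q) is (Q → P). It is not in general equivalent to the original.
Here P = 'Q(m)' and Q = 'R(m)'.

If R(m), then Q(m).


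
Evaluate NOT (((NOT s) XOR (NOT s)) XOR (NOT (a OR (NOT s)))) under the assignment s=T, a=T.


Substitute s=T, a=T:
NOT s = F
NOT s = F
(NOT s) XOR (NOT s) = F XOR F = F
NOT s = F
a OR (NOT s) = T OR F = T
NOT (a OR (NOT s)) = F
((NOT s) XOR (NOT s)) XOR (NOT (a OR (NOT s))) = F XOR F = F
NOT (((NOT s) XOR (NOT s)) XOR (NOT (a OR (NOT s)))) = T

T


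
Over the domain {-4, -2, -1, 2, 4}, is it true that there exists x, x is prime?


Evaluate the predicate on each element: -4:F, -2:F, -1:F, 2:T, 4:F.
Witness x = 2 satisfies the predicate.

T


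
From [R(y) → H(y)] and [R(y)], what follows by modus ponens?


Modus ponens: from (P → Q) and P, infer Q.
P = 'R(y)' is asserted, and P → Q holds, so Q follows.

H(y).


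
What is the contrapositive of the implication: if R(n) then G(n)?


The contrapositive of (P → Q) is (¬Q → ¬P); it is logically equivalent to the original.
Here P = 'R(n)' and Q = 'G(n)'.

If not (G(n)), then not (R(n)).


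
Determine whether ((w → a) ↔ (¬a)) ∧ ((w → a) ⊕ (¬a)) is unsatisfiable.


Truth table over {a, w}:
a | w | φ
---------
F | F | F
T | F | F
F | T | F
T | T | F
Every row is false.

Yes, it is a contradiction.


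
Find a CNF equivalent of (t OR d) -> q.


Step 1: Rewrite as ¬(t ∨ d) ∨ q = (¬t ∧ ¬d) ∨ q.
Step 2: Distribute ∨ over ∧.

((NOT t) OR q) AND ((NOT d) OR q)


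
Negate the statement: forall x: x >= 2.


¬(forall x: φ) = exists x: ¬φ, and ¬(exists x: φ) = forall x: ¬φ.
Apply to the universal statement.

exists x: ~(x >= 2)


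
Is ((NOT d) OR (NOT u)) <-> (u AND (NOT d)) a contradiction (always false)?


Truth table over {d, u}:
d | u | φ
---------
F | F | F
T | F | F
F | T | T
T | T | T
Satisfying assignment at row 3: d=F, u=T gives T.

No, it is not a contradiction.


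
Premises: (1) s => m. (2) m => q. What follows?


Hypothetical syllogism: from (P → Q) and (Q → R), infer (P → R).
Chain the two implications through the shared middle term 'm'.

s => q


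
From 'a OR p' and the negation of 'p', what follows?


Disjunctive syllogism: from (P ∨ Q) and ¬P, infer Q.
One disjunct, 'p', is ruled out; the other must hold.

a


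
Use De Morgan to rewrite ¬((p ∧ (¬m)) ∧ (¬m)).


De Morgan: the negation of a conjunction is the disjunction of the negations.
Distribute ¬ across ∧, flipping it to ∨, and negate each literal.

((¬p) ∨ m) ∨ m


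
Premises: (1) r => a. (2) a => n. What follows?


Hypothetical syllogism: from (P → Q) and (Q → R), infer (P → R).
Chain the two implications through the shared middle term 'a'.

r => n


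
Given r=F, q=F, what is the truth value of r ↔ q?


Biconditional is true when both operands have the same truth value.
Substitute: r=F, q=F.
F ↔ F evaluates to T.

T


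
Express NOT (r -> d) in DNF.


Step 1: Rewrite implication then negate: ¬(¬r ∨ d) = r ∧ ¬d.

r AND (NOT d)


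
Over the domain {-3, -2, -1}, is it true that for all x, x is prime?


Evaluate the predicate on each element: -3:F, -2:F, -1:F.
Counterexample x = -3 fails the predicate.

F


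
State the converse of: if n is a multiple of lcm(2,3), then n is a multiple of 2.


The converse of (P → Q) is (Q → P). It is not in general equivalent to the original.
Here P = 'n is a multiple of lcm(2,3)' and Q = 'n is a multiple of 2'.

If n is a multiple of 2, then n is a multiple of lcm(2,3).


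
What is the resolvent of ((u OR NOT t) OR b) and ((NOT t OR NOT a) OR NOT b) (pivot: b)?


The clauses contain complementary literals b and NOTb.
Resolution eliminates this pair and disjoins the remaining literals (merging duplicates).

((NOT t OR u) OR NOT a)


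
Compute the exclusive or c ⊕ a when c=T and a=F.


Exclusive or is true when exactly one operand is true.
Substitute: c=T, a=F.
T ⊕ F evaluates to T.

T


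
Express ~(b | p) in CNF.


Step 1: Apply De Morgan: ¬(b ∨ p) = ¬b ∧ ¬p.

(~b) & (~p)


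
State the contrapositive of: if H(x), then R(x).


The contrapositive of (P → Q) is (¬Q → ¬P); it is logically equivalent to the original.
Here P = 'H(x)' and Q = 'R(x)'.

If not (R(x)), then not (H(x)).


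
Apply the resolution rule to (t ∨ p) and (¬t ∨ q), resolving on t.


The clauses contain complementary literals t and ¬t.
Resolution eliminates this pair and disjoins the remaining literals (merging duplicates).

(p ∨ q)


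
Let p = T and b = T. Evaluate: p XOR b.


Exclusive or is true when exactly one operand is true.
Substitute: p=T, b=T.
T XOR T evaluates to F.

F


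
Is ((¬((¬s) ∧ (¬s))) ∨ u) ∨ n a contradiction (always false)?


Truth table over {n, s, u}:
n | s | u | φ
-------------
F | F | F | F
T | F | F | T
F | T | F | T
T | T | F | T
F | F | T | T
T | F | T | T
F | T | T | T
T | T | T | T
Satisfying assignment at row 2: n=T, s=F, u=F gives T.

No, it is not a contradiction.


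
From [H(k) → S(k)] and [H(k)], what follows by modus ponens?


Modus ponens: from (P → Q) and P, infer Q.
P = 'H(k)' is asserted, and P → Q holds, so Q follows.

S(k).


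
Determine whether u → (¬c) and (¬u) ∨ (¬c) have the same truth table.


Compare truth tables:
c | u | φ | ψ
-------------
F | F | T | T
T | F | T | T
F | T | T | T
T | T | F | F
The columns φ and ψ agree on every row.

Yes, they are logically equivalent.


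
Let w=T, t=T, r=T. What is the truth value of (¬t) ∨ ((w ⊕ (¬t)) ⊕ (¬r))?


Substitute w=T, t=T, r=T:
¬t = F
¬t = F
w ⊕ (¬t) = T ⊕ F = T
¬r = F
(w ⊕ (¬t)) ⊕ (¬r) = T ⊕ F = T
(¬t) ∨ ((w ⊕ (¬t)) ⊕ (¬r)) = F ∨ T = T

T


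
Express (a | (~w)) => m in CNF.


Step 1: Rewrite as ¬(a ∨ (¬w)) ∨ m = (¬a ∧ ¬(¬w)) ∨ m.
Step 2: Distribute ∨ over ∧.
Step 3: Eliminate any double negations (¬¬X = X).

((~a) | m) & (w | m)


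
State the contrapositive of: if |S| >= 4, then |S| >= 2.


The contrapositive of (P → Q) is (¬Q → ¬P); it is logically equivalent to the original.
Here P = '|S| >= 4' and Q = '|S| >= 2'.

If not (|S| >= 2), then not (|S| >= 4).


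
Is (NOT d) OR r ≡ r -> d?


Compare truth tables:
d | r | φ | ψ
-------------
F | F | T | T
T | F | F | T
F | T | T | F
T | T | T | T
They differ at row 2 (d=T, r=F): φ=F but ψ=T.

No, they are not logically equivalent.


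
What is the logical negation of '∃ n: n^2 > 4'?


¬(∀ x: φ) = ∃ x: ¬φ, and ¬(∃ x: φ) = ∀ x: ¬φ.
Apply to the existential statement.

∀ n: ¬(n^2 > 4)


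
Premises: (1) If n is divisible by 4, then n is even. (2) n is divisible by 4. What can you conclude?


Modus ponens: from (P → Q) and P, infer Q.
P = 'n is divisible by 4' is asserted, and P → Q holds, so Q follows.

n is even.


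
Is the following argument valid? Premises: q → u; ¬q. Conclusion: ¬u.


This is denying the antecedent (fallacy). There exist truth assignments where the premises are all true but the conclusion is false.

Invalid.


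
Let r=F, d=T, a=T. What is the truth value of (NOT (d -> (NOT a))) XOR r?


Substitute r=F, d=T, a=T:
NOT a = F
d -> (NOT a) = T -> F = F
NOT (d -> (NOT a)) = T
(NOT (d -> (NOT a))) XOR r = T XOR F = T

T


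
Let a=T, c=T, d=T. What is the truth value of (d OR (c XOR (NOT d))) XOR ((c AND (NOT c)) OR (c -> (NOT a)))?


Substitute a=T, c=T, d=T:
NOT d = F
c XOR (NOT d) = T XOR F = T
d OR (c XOR (NOT d)) = T OR T = T
NOT c = F
c AND (NOT c) = T AND F = F
NOT a = F
c -> (NOT a) = T -> F = F
(c AND (NOT c)) OR (c -> (NOT a)) = F OR F = F
(d OR (c XOR (NOT d))) XOR ((c AND (NOT c)) OR (c -> (NOT a))) = T XOR F = T

T


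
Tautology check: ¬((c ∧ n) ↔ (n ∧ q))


Build the truth table over {c, n, q}:
c | n | q | φ
-------------
F | F | F | F
T | F | F | F
F | T | F | F
T | T | F | T
F | F | T | F
T | F | T | F
F | T | T | T
T | T | T | F
Counterexample at row 1: with c=F, n=F, q=F, the formula is F.

No, it is not a tautology.


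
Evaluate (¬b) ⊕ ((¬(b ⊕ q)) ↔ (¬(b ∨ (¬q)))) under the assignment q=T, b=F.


Substitute q=T, b=F:
¬b = T
b ⊕ q = F ⊕ T = T
¬(b ⊕ q) = F
¬q = F
b ∨ (¬q) = F ∨ F = F
¬(b ∨ (¬q)) = T
(¬(b ⊕ q)) ↔ (¬(b ∨ (¬q))) = F ↔ T = F
(¬b) ⊕ ((¬(b ⊕ q)) ↔ (¬(b ∨ (¬q)))) = T ⊕ F = T

T


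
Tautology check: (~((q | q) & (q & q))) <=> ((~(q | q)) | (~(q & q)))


Build the truth table over {q}:
q | φ
-----
False | True
True | True
Every row evaluates to true.

Yes, it is a tautology.


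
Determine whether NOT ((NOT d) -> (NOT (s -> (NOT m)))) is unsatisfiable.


Truth table over {d, m, s}:
d | m | s | φ
-------------
F | F | F | T
T | F | F | F
F | T | F | T
T | T | F | F
F | F | T | T
T | F | T | F
F | T | T | F
T | T | T | F
Satisfying assignment at row 1: d=F, m=F, s=F gives T.

No, it is not a contradiction.


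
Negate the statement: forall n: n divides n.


¬(forall x: φ) = exists x: ¬φ, and ¬(exists x: φ) = forall x: ¬φ.
Apply to the universal statement.

exists n: ~(n divides n)


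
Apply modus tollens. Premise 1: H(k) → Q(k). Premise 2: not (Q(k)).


Modus tollens: from (P → Q) and ¬Q, infer ¬P.
Q = 'Q(k)' is denied; since P → Q, P must also fail.

Not (H(k)).


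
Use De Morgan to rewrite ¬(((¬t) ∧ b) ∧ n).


De Morgan: the negation of a conjunction is the disjunction of the negations.
Distribute ¬ across ∧, flipping it to ∨, and negate each literal.

(t ∨ (¬b)) ∨ (¬n)


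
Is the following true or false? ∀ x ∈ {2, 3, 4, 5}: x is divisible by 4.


Evaluate the predicate on each element: 2:F, 3:F, 4:T, 5:F.
Counterexample x = 2 fails the predicate.

F


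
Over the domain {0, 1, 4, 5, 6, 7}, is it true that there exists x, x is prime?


Evaluate the predicate on each element: 0:F, 1:F, 4:F, 5:T, 6:F, 7:T.
Witness x = 5 satisfies the predicate.

T


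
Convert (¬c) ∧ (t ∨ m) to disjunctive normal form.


Step 1: Distribute ∧ over ∨: (¬c) ∧ (t ∨ m) = ((¬c) ∧ t) ∨ ((¬c) ∧ m).

((¬c) ∧ t) ∨ ((¬c) ∧ m)


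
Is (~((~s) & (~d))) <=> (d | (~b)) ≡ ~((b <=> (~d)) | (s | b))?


Compare truth tables:
b | d | s | φ | ψ
-----------------
False | False | False | False | True
True | False | False | True | False
False | True | False | True | False
True | True | False | True | False
False | False | True | True | False
True | False | True | False | False
False | True | True | True | False
True | True | True | True | False
They differ at row 1 (b=False, d=False, s=False): φ=False but ψ=True.

No, they are not logically equivalent.


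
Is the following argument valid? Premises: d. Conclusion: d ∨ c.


This matches the form of disjunction introduction: the conclusion follows in every model of the premises.

Valid.


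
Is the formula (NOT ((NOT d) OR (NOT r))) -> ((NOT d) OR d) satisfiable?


Search for a satisfying assignment over {d, r}.
Try d=F, r=F: the formula evaluates to T.
A satisfying assignment exists.

Satisfiable.


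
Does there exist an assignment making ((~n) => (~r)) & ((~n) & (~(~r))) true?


Check all 4 assignments over {n, r}:
n | r | φ
---------
False | False | False
True | False | False
False | True | False
True | True | False
No assignment makes the formula true.

Unsatisfiable.


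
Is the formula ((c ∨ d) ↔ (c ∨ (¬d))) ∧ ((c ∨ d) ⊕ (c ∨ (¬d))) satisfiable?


Check all 4 assignments over {c, d}:
c | d | φ
---------
F | F | F
T | F | F
F | T | F
T | T | F
No assignment makes the formula true.

Unsatisfiable.


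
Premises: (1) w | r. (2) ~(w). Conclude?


Disjunctive syllogism: from (P ∨ Q) and ¬P, infer Q.
One disjunct, 'w', is ruled out; the other must hold.

r


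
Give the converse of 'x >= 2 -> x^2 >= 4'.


The converse of (P → Q) is (Q → P). It is not in general equivalent to the original.
Here P = 'x >= 2' and Q = 'x^2 >= 4'.

If x^2 >= 4, then x >= 2.


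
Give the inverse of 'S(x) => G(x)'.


The inverse of (P → Q) is (¬P → ¬Q). It is equivalent to the converse, not to the original.
Here P = 'S(x)' and Q = 'G(x)'.

If not (S(x)), then not (G(x)).


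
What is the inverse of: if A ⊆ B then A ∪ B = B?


The inverse of (P → Q) is (¬P → ¬Q). It is equivalent to the converse, not to the original.
Here P = 'A ⊆ B' and Q = 'A ∪ B = B'.

If not (A ⊆ B), then not (A ∪ B = B).


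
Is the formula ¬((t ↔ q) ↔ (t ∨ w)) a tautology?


Build the truth table over {q, t, w}:
q | t | w | φ
-------------
F | F | F | T
T | F | F | F
F | T | F | T
T | T | F | F
F | F | T | F
T | F | T | T
F | T | T | T
T | T | T | F
Counterexample at row 2: with q=T, t=F, w=F, the formula is F.

No, it is not a tautology.


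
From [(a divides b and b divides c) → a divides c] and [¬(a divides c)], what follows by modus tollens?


Modus tollens: from (P → Q) and ¬Q, infer ¬P.
Q = 'a divides c' is denied; since P → Q, P must also fail.

Not ((a divides b and b divides c)).


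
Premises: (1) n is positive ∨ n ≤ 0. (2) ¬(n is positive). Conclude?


Disjunctive syllogism: from (P ∨ Q) and ¬P, infer Q.
One disjunct, 'n is positive', is ruled out; the other must hold.

n ≤ 0


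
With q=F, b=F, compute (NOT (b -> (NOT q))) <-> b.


Substitute q=F, b=F:
NOT q = T
b -> (NOT q) = F -> T = T
NOT (b -> (NOT q)) = F
(NOT (b -> (NOT q))) <-> b = F <-> F = T

T


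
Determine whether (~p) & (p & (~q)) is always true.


Build the truth table over {p, q}:
p | q | φ
---------
False | False | False
True | False | False
False | True | False
True | True | False
Counterexample at row 1: with p=False, q=False, the formula is False.

No, it is not a tautology.


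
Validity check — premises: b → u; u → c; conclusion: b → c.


This matches the form of hypothetical syllogism: the conclusion follows in every model of the premises.

Valid.


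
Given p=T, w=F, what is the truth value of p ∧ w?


Conjunction is true only when both operands are true.
Substitute: p=T, w=F.
T ∧ F evaluates to F.

F


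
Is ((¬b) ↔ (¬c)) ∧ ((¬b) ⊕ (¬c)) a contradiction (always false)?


Truth table over {b, c}:
b | c | φ
---------
F | F | F
T | F | F
F | T | F
T | T | F
Every row is false.

Yes, it is a contradiction.


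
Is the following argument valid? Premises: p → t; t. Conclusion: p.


This is affirming the consequent (fallacy). There exist truth assignments where the premises are all true but the conclusion is false.

Invalid.


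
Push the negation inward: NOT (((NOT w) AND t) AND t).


De Morgan: the negation of a conjunction is the disjunction of the negations.
Distribute NOT across AND, flipping it to OR, and negate each literal.

(w OR (NOT t)) OR (NOT t)


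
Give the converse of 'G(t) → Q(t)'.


The converse of (P → Q) is (Q → P). It is not in general equivalent to the original.
Here P = 'G(t)' and Q = 'Q(t)'.

If Q(t), then G(t).


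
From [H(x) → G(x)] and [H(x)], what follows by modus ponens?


Modus ponens: from (P → Q) and P, infer Q.
P = 'H(x)' is asserted, and P → Q holds, so Q follows.

G(x).


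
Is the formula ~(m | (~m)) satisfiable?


Check all 2 assignments over {m}:
m | φ
-----
False | False
True | False
No assignment makes the formula true.

Unsatisfiable.


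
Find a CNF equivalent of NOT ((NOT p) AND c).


Step 1: Apply De Morgan: ¬((¬p) ∧ c) = ¬(¬p) ∨ ¬c.
Step 2: Eliminate any double negations (¬¬X = X).

p OR (NOT c)


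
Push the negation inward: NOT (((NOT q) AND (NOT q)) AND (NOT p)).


De Morgan: the negation of a conjunction is the disjunction of the negations.
Distribute NOT across AND, flipping it to OR, and negate each literal.

(q OR q) OR p


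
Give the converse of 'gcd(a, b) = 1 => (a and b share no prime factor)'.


The converse of (P → Q) is (Q → P). It is not in general equivalent to the original.
Here P = 'gcd(a, b) = 1' and Q = '(a and b share no prime factor)'.

If (a and b share no prime factor), then gcd(a, b) = 1.


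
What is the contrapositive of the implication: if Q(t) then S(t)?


The contrapositive of (P → Q) is (¬Q → ¬P); it is logically equivalent to the original.
Here P = 'Q(t)' and Q = 'S(t)'.

If not (S(t)), then not (Q(t)).


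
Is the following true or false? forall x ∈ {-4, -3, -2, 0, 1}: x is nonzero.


Evaluate the predicate on each element: -4:True, -3:True, -2:True, 0:False, 1:True.
Counterexample x = 0 fails the predicate.

False


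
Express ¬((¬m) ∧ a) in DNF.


Step 1: Apply De Morgan: ¬((¬m) ∧ a) = ¬(¬m) ∨ ¬a.
Step 2: Eliminate any double negations (¬¬X = X).

m ∨ (¬a)


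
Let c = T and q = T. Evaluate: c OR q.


Disjunction is false only when both operands are false.
Substitute: c=T, q=T.
T OR T evaluates to T.

T


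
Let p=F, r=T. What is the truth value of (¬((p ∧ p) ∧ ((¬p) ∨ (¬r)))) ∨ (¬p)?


Substitute p=F, r=T:
p ∧ p = F ∧ F = F
¬p = T
¬r = F
(¬p) ∨ (¬r) = T ∨ F = T
(p ∧ p) ∧ ((¬p) ∨ (¬r)) = F ∧ T = F
¬((p ∧ p) ∧ ((¬p) ∨ (¬r))) = T
¬p = T
(¬((p ∧ p) ∧ ((¬p) ∨ (¬r)))) ∨ (¬p) = T ∨ T = T

T


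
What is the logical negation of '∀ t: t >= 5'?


¬(∀ x: φ) = ∃ x: ¬φ, and ¬(∃ x: φ) = ∀ x: ¬φ.
Apply to the universal statement.

∃ t: ¬(t >= 5)


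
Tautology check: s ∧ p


Build the truth table over {p, s}:
p | s | φ
---------
F | F | F
T | F | F
F | T | F
T | T | T
Counterexample at row 1: with p=F, s=F, the formula is F.

No, it is not a tautology.


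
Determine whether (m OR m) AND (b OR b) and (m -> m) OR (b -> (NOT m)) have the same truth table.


Compare truth tables:
b | m | φ | ψ
-------------
F | F | F | T
T | F | F | T
F | T | F | T
T | T | T | T
They differ at row 1 (b=F, m=F): φ=F but ψ=T.

No, they are not logically equivalent.


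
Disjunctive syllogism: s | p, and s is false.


Disjunctive syllogism: from (P ∨ Q) and ¬P, infer Q.
One disjunct, 's', is ruled out; the other must hold.

p


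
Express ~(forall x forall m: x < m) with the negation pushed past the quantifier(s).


Negation flips each quantifier (∀↔∃) and negates the inner predicate.
¬(forall x forall m: φ) = exists x exists m: ¬φ.

exists x exists m: ~(x < m)


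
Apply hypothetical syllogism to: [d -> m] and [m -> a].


Hypothetical syllogism: from (P → Q) and (Q → R), infer (P → R).
Chain the two implications through the shared middle term 'm'.

d -> a


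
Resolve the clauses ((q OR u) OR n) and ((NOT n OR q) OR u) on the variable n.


The clauses contain complementary literals n and NOTn.
Resolution eliminates this pair and disjoins the remaining literals (merging duplicates).

(u OR q)


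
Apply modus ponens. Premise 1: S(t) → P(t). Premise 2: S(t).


Modus ponens: from (P → Q) and P, infer Q.
P = 'S(t)' is asserted, and P → Q holds, so Q follows.

P(t).


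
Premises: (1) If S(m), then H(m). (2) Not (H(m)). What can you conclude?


Modus tollens: from (P → Q) and ¬Q, infer ¬P.
Q = 'H(m)' is denied; since P → Q, P must also fail.

Not (S(m)).


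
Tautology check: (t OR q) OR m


Build the truth table over {m, q, t}:
m | q | t | φ
-------------
F | F | F | F
T | F | F | T
F | T | F | T
T | T | F | T
F | F | T | T
T | F | T | T
F | T | T | T
T | T | T | T
Counterexample at row 1: with m=F, q=F, t=F, the formula is F.

No, it is not a tautology.


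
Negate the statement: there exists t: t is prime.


¬(for all x: φ) = there exists x: ¬φ, and ¬(there exists x: φ) = for all x: ¬φ.
Apply to the existential statement.

for all t: NOT(t is prime)


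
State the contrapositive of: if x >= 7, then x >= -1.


The contrapositive of (P → Q) is (¬Q → ¬P); it is logically equivalent to the original.
Here P = 'x >= 7' and Q = 'x >= -1'.

If not (x >= -1), then not (x >= 7).


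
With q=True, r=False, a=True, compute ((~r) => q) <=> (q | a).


Substitute q=True, r=False, a=True:
~r = True
(~r) => q = True => True = True
q | a = True | True = True
((~r) => q) <=> (q | a) = True <=> True = True

True


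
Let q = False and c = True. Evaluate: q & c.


Conjunction is true only when both operands are true.
Substitute: q=False, c=True.
False & True evaluates to False.

False


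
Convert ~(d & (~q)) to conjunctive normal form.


Step 1: Apply De Morgan: ¬(d ∧ (¬q)) = ¬d ∨ ¬(¬q).
Step 2: Eliminate any double negations (¬¬X = X).

(~d) | q


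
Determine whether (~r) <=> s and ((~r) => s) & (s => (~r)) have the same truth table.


Compare truth tables:
r | s | φ | ψ
-------------
False | False | False | False
True | False | True | True
False | True | True | True
True | True | False | False
The columns φ and ψ agree on every row.

Yes, they are logically equivalent.


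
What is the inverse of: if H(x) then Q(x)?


The inverse of (P → Q) is (¬P → ¬Q). It is equivalent to the converse, not to the original.
Here P = 'H(x)' and Q = 'Q(x)'.

If not (H(x)), then not (Q(x)).


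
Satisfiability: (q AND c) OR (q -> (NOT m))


Search for a satisfying assignment over {c, m, q}.
Try c=F, m=F, q=F: the formula evaluates to T.
A satisfying assignment exists.

Satisfiable.


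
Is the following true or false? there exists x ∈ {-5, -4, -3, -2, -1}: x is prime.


Evaluate the predicate on each element: -5:F, -4:F, -3:F, -2:F, -1:F.
No element satisfies the predicate.

F


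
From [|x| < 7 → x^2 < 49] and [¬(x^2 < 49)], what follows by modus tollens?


Modus tollens: from (P → Q) and ¬Q, infer ¬P.
Q = 'x^2 < 49' is denied; since P → Q, P must also fail.

Not (|x| < 7).


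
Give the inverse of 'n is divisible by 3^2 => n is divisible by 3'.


The inverse of (P → Q) is (¬P → ¬Q). It is equivalent to the converse, not to the original.
Here P = 'n is divisible by 3^2' and Q = 'n is divisible by 3'.

If not (n is divisible by 3^2), then not (n is divisible by 3).


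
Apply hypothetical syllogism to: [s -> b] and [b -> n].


Hypothetical syllogism: from (P → Q) and (Q → R), infer (P → R).
Chain the two implications through the shared middle term 'b'.

s -> n


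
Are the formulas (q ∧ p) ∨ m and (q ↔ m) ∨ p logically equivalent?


Compare truth tables:
m | p | q | φ | ψ
-----------------
F | F | F | F | T
T | F | F | T | F
F | T | F | F | T
T | T | F | T | T
F | F | T | F | F
T | F | T | T | T
F | T | T | T | T
T | T | T | T | T
They differ at row 1 (m=F, p=F, q=F): φ=F but ψ=T.

No, they are not logically equivalent.


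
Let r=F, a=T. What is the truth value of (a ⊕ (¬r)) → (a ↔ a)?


Substitute r=F, a=T:
¬r = T
a ⊕ (¬r) = T ⊕ T = F
a ↔ a = T ↔ T = T
(a ⊕ (¬r)) → (a ↔ a) = F → T = T

T


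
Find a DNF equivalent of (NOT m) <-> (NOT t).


Step 1: (¬m) ↔ (¬t) is true exactly when both agree: ((¬m) ∧ (¬t)) ∨ (¬(¬m) ∧ ¬(¬t)).
Step 2: Eliminate any double negations (¬¬X = X).

((NOT m) AND (NOT t)) OR (m AND t)


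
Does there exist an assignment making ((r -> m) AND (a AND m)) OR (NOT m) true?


Search for a satisfying assignment over {a, m, r}.
Try a=F, m=F, r=F: the formula evaluates to T.
A satisfying assignment exists.

Satisfiable.


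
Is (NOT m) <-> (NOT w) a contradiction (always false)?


Truth table over {m, w}:
m | w | φ
---------
F | F | T
T | F | F
F | T | F
T | T | T
Satisfying assignment at row 1: m=F, w=F gives T.

No, it is not a contradiction.


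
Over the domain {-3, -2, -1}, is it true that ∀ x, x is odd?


Evaluate the predicate on each element: -3:T, -2:F, -1:T.
Counterexample x = -2 fails the predicate.

F


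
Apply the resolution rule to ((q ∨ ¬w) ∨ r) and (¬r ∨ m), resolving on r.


The clauses contain complementary literals r and ¬r.
Resolution eliminates this pair and disjoins the remaining literals (merging duplicates).

((q ∨ ¬w) ∨ m)


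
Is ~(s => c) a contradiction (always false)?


Truth table over {c, s}:
c | s | φ
---------
False | False | False
True | False | False
False | True | True
True | True | False
Satisfying assignment at row 3: c=False, s=True gives True.

No, it is not a contradiction.
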